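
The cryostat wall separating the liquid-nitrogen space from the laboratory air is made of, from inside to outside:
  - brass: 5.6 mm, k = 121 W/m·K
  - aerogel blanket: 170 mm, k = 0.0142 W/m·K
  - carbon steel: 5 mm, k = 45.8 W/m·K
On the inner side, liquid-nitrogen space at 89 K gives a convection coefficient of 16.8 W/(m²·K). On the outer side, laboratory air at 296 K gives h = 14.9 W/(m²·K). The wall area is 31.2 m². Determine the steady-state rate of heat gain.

Q ≈ 534 W

Treating each layer as a thermal resistance in series:
R_inner film = 1/(h_i·A) = 1/(16.8×31.2) = 0.001908 K/W
R_brass = L/(kA) = 0.0056/(121×31.2) = 1.483×10^-6 K/W
R_aerogel blanket = L/(kA) = 0.17/(0.0142×31.2) = 0.3837 K/W
R_carbon steel = L/(kA) = 0.005/(45.8×31.2) = 3.499×10^-6 K/W
R_outer film = 1/(h_o·A) = 1/(14.9×31.2) = 0.002151 K/W
R_total = 0.3878 K/W
Q = ΔT / R_total = 207 / 0.3878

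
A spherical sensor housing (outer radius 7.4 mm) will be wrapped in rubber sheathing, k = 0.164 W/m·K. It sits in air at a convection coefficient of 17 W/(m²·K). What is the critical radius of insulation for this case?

r_cr ≈ 19.3 mm

For a sphere r_cr = 2k/h = 2×0.164/17
r_cr = 19.3 mm; since the bare radius (7.4 mm) is below r_cr, adding a thin layer of insulation will *increase* heat loss.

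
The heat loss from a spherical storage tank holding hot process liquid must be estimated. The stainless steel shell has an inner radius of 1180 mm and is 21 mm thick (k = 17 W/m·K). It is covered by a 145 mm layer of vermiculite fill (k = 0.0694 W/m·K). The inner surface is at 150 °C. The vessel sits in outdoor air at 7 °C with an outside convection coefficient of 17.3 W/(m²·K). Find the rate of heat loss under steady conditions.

For a spherical shell R = (1/r₁ − 1/r₂)/(4πk); film R = 1/(h·4πr²). In series:
R_stainless steel shell = (1/1.18 − 1/1.201)/(4π×17) = 6.936×10^-5 K/W
R_vermiculite fill = (1/1.201 − 1/1.346)/(4π×0.0694) = 0.1029 K/W
R_outer film = 1/(h·4πr_o²) = 1/(17.3×4π×1.346²) = 0.002539 K/W
R_total = 0.1055 K/W
Q = ΔT/R_total = 143/0.1055

Q ≈ 1360 W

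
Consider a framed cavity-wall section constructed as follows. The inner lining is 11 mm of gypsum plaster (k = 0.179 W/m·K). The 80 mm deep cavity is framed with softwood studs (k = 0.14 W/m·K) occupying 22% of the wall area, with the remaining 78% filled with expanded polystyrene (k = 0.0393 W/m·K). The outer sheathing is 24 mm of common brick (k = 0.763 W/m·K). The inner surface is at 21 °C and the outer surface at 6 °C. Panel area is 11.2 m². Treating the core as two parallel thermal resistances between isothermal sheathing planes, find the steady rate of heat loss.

Q ≈ 120 W

Sheathing layers in series; stud and cavity paths in parallel between them.
R_inner = 0.011/(0.179×11.2) = 0.005487 K/W
R_stud  = 0.08/(0.14×0.22×11.2) = 0.2319 K/W
R_cav   = 0.08/(0.0393×0.78×11.2) = 0.233 K/W
1/R_core = 1/R_stud + 1/R_cav → R_core = 0.1162 K/W
R_outer = 0.024/(0.763×11.2) = 0.002808 K/W
R_total = 0.1245 K/W
Q = ΔT/R_total = 15/0.1245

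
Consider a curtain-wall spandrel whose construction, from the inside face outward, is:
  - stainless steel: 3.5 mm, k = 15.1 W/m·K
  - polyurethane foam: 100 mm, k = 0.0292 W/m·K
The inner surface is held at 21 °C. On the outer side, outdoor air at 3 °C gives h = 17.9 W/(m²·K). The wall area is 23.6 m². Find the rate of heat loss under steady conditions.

Model the wall as resistances in series:
R_stainless steel = L/(kA) = 0.0035/(15.1×23.6) = 9.822×10^-6 K/W
R_polyurethane foam = L/(kA) = 0.1/(0.0292×23.6) = 0.1451 K/W
R_outer film = 1/(h_o·A) = 1/(17.9×23.6) = 0.002367 K/W
R_total = 0.1475 K/W
Q = ΔT / R_total = 18 / 0.1475

Q ≈ 122 W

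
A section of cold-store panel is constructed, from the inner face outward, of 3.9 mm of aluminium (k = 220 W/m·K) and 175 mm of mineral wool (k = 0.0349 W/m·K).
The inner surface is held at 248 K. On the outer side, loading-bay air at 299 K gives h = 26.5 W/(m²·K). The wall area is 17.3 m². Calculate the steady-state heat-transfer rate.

Q ≈ 175 W

Thermal resistances in series:
R_aluminium = L/(kA) = 0.0039/(220×17.3) = 1.025×10^-6 K/W
R_mineral wool = L/(kA) = 0.175/(0.0349×17.3) = 0.2898 K/W
R_outer film = 1/(h_o·A) = 1/(26.5×17.3) = 0.002181 K/W
R_total = 0.292 K/W
Q = ΔT / R_total = 51 / 0.292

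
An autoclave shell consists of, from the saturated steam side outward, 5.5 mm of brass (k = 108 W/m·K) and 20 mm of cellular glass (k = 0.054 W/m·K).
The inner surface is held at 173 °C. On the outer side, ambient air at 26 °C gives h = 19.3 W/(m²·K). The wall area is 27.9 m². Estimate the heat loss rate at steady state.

Q ≈ 9710 W

Series thermal resistances:
R_brass = L/(kA) = 0.0055/(108×27.9) = 1.825×10^-6 K/W
R_cellular glass = L/(kA) = 0.02/(0.054×27.9) = 0.01327 K/W
R_outer film = 1/(h_o·A) = 1/(19.3×27.9) = 0.001857 K/W
R_total = 0.01513 K/W
Q = ΔT / R_total = 147 / 0.01513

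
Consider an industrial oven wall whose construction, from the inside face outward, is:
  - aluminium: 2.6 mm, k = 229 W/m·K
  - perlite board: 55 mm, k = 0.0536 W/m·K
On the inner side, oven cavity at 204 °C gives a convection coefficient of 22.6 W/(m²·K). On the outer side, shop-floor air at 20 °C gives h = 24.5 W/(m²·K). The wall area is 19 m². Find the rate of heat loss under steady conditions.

Series thermal resistances:
R_inner film = 1/(h_i·A) = 1/(22.6×19) = 0.002329 K/W
R_aluminium = L/(kA) = 0.0026/(229×19) = 5.976×10^-7 K/W
R_perlite board = L/(kA) = 0.055/(0.0536×19) = 0.05401 K/W
R_outer film = 1/(h_o·A) = 1/(24.5×19) = 0.002148 K/W
R_total = 0.05848 K/W
Q = ΔT / R_total = 184 / 0.05848

Q ≈ 3150 W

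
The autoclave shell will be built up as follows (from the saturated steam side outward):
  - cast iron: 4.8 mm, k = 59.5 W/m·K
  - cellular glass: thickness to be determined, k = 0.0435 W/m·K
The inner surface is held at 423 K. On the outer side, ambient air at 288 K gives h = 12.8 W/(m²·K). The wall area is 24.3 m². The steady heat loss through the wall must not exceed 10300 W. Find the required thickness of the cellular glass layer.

L ≈ 10.5 mm

Series thermal resistances:
R_cast iron = L/(kA) = 0.0048/(59.5×24.3) = 3.32×10^-6 K/W
R_outer film = 1/(h_o·A) = 1/(12.8×24.3) = 0.003215 K/W
Sum of the known resistances R_other = 0.003218 K/W
Required total resistance R_tot = ΔT/Q_allow = 135/10300 = 0.01311 K/W
R_cellular glass = R_tot − R_other = 0.009888 K/W
L = R·k·A = 0.009888×0.0435×24.3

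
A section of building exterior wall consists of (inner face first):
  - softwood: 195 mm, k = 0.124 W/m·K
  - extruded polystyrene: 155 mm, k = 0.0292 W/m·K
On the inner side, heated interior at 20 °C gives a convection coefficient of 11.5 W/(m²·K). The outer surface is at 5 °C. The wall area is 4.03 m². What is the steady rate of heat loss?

Treating each layer as a thermal resistance in series:
R_inner film = 1/(h_i·A) = 1/(11.5×4.03) = 0.02158 K/W
R_softwood = L/(kA) = 0.195/(0.124×4.03) = 0.3902 K/W
R_extruded polystyrene = L/(kA) = 0.155/(0.0292×4.03) = 1.317 K/W
R_total = 1.729 K/W
Q = ΔT / R_total = 15 / 1.729

Q ≈ 8.68 W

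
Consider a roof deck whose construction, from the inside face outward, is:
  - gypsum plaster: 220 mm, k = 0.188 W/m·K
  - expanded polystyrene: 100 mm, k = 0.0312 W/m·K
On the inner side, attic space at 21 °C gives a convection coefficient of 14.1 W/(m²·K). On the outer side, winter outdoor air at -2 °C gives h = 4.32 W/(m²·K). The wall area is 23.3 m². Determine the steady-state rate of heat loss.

Model the wall as resistances in series:
R_inner film = 1/(h_i·A) = 1/(14.1×23.3) = 0.003044 K/W
R_gypsum plaster = L/(kA) = 0.22/(0.188×23.3) = 0.05022 K/W
R_expanded polystyrene = L/(kA) = 0.1/(0.0312×23.3) = 0.1376 K/W
R_outer film = 1/(h_o·A) = 1/(4.32×23.3) = 0.009935 K/W
R_total = 0.2008 K/W
Q = ΔT / R_total = 23 / 0.2008

Q ≈ 115 W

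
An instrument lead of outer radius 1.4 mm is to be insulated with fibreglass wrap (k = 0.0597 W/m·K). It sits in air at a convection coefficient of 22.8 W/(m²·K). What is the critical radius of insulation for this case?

For a cylinder r_cr = k/h = 0.0597/22.8
r_cr = 2.62 mm; since the bare radius (1.4 mm) is below r_cr, adding a thin layer of insulation will *increase* heat loss.

r_cr ≈ 2.62 mm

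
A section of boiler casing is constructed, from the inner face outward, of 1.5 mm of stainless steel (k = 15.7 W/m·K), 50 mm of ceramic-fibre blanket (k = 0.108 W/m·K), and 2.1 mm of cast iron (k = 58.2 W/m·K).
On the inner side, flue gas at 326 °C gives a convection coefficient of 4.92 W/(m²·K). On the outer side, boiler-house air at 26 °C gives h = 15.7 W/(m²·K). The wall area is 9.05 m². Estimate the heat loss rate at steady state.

Model the wall as resistances in series:
R_inner film = 1/(h_i·A) = 1/(4.92×9.05) = 0.02246 K/W
R_stainless steel = L/(kA) = 0.0015/(15.7×9.05) = 1.056×10^-5 K/W
R_ceramic-fibre blanket = L/(kA) = 0.05/(0.108×9.05) = 0.05116 K/W
R_cast iron = L/(kA) = 0.0021/(58.2×9.05) = 3.987×10^-6 K/W
R_outer film = 1/(h_o·A) = 1/(15.7×9.05) = 0.007038 K/W
R_total = 0.08067 K/W
Q = ΔT / R_total = 300 / 0.08067

Q ≈ 3720 W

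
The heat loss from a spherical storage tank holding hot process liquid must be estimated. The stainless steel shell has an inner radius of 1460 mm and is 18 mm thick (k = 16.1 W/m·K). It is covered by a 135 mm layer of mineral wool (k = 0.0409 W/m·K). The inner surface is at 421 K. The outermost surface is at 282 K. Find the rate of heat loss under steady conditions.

Radial (spherical) resistances in series:
R_stainless steel shell = (1/1.46 − 1/1.478)/(4π×16.1) = 4.123×10^-5 K/W
R_mineral wool = (1/1.478 − 1/1.613)/(4π×0.0409) = 0.1102 K/W
R_total = 0.1102 K/W
Q = ΔT/R_total = 139/0.1102

Q ≈ 1260 W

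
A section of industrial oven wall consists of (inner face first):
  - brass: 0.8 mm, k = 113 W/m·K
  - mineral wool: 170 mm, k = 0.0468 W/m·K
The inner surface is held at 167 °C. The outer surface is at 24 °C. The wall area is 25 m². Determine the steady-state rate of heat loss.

Q ≈ 984 W

Using the resistance-network approach (series):
R_brass = L/(kA) = 0.0008/(113×25) = 2.832×10^-7 K/W
R_mineral wool = L/(kA) = 0.17/(0.0468×25) = 0.1453 K/W
R_total = 0.1453 K/W
Q = ΔT / R_total = 143 / 0.1453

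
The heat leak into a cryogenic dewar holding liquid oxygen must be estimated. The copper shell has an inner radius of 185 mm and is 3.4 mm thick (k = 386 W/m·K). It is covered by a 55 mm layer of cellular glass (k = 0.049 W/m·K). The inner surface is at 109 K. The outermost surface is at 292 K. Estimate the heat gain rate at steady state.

For a spherical shell R = (1/r₁ − 1/r₂)/(4πk); film R = 1/(h·4πr²). In series:
R_copper shell = (1/0.185 − 1/0.1884)/(4π×386) = 2.011×10^-5 K/W
R_cellular glass = (1/0.1884 − 1/0.2434)/(4π×0.049) = 1.948 K/W
R_total = 1.948 K/W
Q = ΔT/R_total = 183/1.948

Q ≈ 93.9 W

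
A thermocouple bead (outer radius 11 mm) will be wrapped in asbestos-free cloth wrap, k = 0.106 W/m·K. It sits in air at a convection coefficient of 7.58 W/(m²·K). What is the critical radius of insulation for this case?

r_cr ≈ 28 mm

For a sphere r_cr = 2k/h = 2×0.106/7.58
r_cr = 28 mm; since the bare radius (11 mm) is below r_cr, adding a thin layer of insulation will *increase* heat loss.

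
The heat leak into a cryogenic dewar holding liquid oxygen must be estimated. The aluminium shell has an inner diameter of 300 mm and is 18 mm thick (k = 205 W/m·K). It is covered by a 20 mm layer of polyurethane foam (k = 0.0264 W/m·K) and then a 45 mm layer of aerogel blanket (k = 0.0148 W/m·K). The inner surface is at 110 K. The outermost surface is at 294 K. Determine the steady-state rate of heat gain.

Q ≈ 24.8 W

Each spherical layer contributes R = (1/r_i − 1/r_o)/(4πk):
R_aluminium shell = (1/0.15 − 1/0.168)/(4π×205) = 2.773×10^-4 K/W
R_polyurethane foam = (1/0.168 − 1/0.188)/(4π×0.0264) = 1.909 K/W
R_aerogel blanket = (1/0.188 − 1/0.233)/(4π×0.0148) = 5.524 K/W
R_total = 7.433 K/W
Q = ΔT/R_total = 184/7.433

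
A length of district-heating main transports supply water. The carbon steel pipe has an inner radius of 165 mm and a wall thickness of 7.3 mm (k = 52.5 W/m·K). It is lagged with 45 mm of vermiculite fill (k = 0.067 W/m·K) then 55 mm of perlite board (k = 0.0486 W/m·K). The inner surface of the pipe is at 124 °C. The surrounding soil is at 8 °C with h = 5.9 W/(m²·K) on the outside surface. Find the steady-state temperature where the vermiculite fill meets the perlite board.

Cylindrical conduction, so R = ln(r₂/r₁)/(2πkL) per layer, in series:
R_carbon steel pipe wall = ln(172.3/165)/(2π×52.5×1) = 1.312×10^-4 K/W
R_vermiculite fill = ln(217.3/172.3)/(2π×0.067×1) = 0.5512 K/W
R_perlite board = ln(272.3/217.3)/(2π×0.0486×1) = 0.7389 K/W
R_outer film = 1/(h_o·2πr_oL) = 1/(5.9×2π×0.2723×1) = 0.09907 K/W
R_total = 1.389 K/W
Q = ΔT/R_total = 116/1.389
Q = 83.5 W/m
T_interface = T_inner − Q·ΣR(inner→interface) = 124 − 83.5×0.5513

T ≈ 78 °C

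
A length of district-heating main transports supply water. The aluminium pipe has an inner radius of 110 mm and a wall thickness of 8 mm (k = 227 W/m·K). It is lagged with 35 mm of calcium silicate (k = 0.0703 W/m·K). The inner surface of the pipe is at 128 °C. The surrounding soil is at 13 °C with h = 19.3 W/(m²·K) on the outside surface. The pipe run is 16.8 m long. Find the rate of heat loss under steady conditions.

Per-layer cylindrical resistances, series-summed:
R_aluminium pipe wall = ln(118/110)/(2π×227×16.8) = 2.93×10^-6 K/W
R_calcium silicate = ln(153/118)/(2π×0.0703×16.8) = 0.035 K/W
R_outer film = 1/(h_o·2πr_oL) = 1/(19.3×2π×0.153×16.8) = 0.003208 K/W
R_total = 0.03822 K/W
Q = ΔT/R_total = 115/0.03822

Q ≈ 3010 W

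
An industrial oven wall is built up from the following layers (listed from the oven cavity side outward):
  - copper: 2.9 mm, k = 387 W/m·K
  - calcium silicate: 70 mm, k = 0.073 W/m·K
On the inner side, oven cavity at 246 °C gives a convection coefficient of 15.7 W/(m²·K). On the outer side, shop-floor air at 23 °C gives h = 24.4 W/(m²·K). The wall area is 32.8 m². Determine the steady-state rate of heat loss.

Q ≈ 6880 W

Model the wall as resistances in series:
R_inner film = 1/(h_i·A) = 1/(15.7×32.8) = 0.001942 K/W
R_copper = L/(kA) = 0.0029/(387×32.8) = 2.285×10^-7 K/W
R_calcium silicate = L/(kA) = 0.07/(0.073×32.8) = 0.02923 K/W
R_outer film = 1/(h_o·A) = 1/(24.4×32.8) = 0.00125 K/W
R_total = 0.03243 K/W
Q = ΔT / R_total = 223 / 0.03243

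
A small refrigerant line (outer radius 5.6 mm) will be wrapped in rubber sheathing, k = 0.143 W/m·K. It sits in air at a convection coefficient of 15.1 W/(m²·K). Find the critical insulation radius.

For a cylinder r_cr = k/h = 0.143/15.1
r_cr = 9.47 mm; since the bare radius (5.6 mm) is below r_cr, adding a thin layer of insulation will *increase* heat loss.

r_cr ≈ 9.47 mm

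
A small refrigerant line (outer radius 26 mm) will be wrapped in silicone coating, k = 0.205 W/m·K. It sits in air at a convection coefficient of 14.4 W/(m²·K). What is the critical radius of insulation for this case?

For a cylinder r_cr = k/h = 0.205/14.4
r_cr = 14.2 mm; since the bare radius (26 mm) is above r_cr, any added insulation will reduce heat loss.

r_cr ≈ 14.2 mm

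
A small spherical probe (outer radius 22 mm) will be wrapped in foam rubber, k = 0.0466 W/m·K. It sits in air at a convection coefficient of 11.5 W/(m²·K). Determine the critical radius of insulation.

r_cr ≈ 8.1 mm

For a sphere r_cr = 2k/h = 2×0.0466/11.5
r_cr = 8.1 mm; since the bare radius (22 mm) is above r_cr, any added insulation will reduce heat loss.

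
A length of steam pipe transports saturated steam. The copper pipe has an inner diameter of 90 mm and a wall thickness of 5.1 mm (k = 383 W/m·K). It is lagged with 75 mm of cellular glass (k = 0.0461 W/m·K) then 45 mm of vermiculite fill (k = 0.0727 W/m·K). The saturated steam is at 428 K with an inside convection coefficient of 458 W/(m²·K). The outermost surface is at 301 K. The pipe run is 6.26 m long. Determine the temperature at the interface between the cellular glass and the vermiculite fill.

Cylindrical conduction, so R = ln(r₂/r₁)/(2πkL) per layer, in series:
R_inner film = 1/(h_i·2πr₁L) = 1/(458×2π×0.045×6.26) = 0.001234 K/W
R_copper pipe wall = ln(50.1/45)/(2π×383×6.26) = 7.127×10^-6 K/W
R_cellular glass = ln(125.1/50.1)/(2π×0.0461×6.26) = 0.5047 K/W
R_vermiculite fill = ln(170.1/125.1)/(2π×0.0727×6.26) = 0.1075 K/W
R_total = 0.6134 K/W
Q = ΔT/R_total = 127/0.6134
Q = 207 W
T_interface = T_inner − Q·ΣR(inner→interface) = 428 − 207×0.5059

T ≈ 323 K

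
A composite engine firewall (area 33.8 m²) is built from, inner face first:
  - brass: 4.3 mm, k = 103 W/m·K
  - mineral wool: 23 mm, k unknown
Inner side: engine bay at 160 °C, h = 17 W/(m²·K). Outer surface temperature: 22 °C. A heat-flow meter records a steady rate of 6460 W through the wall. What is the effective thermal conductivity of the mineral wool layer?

Thermal resistances in series:
R_inner film = 1/(h_i·A) = 1/(17×33.8) = 0.00174 K/W
R_brass = L/(kA) = 0.0043/(103×33.8) = 1.235×10^-6 K/W
Sum of known resistances R_other = 0.001742 K/W
Total R = ΔT/Q = 138/6460 = 0.02136 K/W
R_mineral wool = R_total − R_other = 0.01962 K/W
k = L/(R·A) = 0.023/(0.01962×33.8)

k ≈ 0.0347 W/(m·K)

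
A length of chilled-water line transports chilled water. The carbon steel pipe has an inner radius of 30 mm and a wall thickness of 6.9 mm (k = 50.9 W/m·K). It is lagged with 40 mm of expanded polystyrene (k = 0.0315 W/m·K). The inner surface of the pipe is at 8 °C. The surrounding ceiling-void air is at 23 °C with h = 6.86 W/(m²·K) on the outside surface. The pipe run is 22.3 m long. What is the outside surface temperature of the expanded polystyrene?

T ≈ 21.9 °C

Treating each annulus and film as a series resistance:
R_carbon steel pipe wall = ln(36.9/30)/(2π×50.9×22.3) = 2.903×10^-5 K/W
R_expanded polystyrene = ln(76.9/36.9)/(2π×0.0315×22.3) = 0.1664 K/W
R_outer film = 1/(h_o·2πr_oL) = 1/(6.86×2π×0.0769×22.3) = 0.01353 K/W
R_total = 0.1799 K/W
Q = ΔT/R_total = 15/0.1799
Q = 83.4 W
T_interface = T_inner + Q·ΣR(inner→interface) = 8 + 83.4×0.1664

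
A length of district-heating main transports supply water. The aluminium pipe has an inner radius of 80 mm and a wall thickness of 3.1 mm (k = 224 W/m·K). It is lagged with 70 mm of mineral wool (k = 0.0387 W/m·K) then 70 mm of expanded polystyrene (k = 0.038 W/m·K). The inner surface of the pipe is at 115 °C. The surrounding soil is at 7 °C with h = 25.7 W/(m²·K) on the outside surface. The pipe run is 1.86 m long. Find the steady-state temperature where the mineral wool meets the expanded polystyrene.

Treating each annulus and film as a series resistance:
R_aluminium pipe wall = ln(83.1/80)/(2π×224×1.86) = 1.452×10^-5 K/W
R_mineral wool = ln(153.1/83.1)/(2π×0.0387×1.86) = 1.351 K/W
R_expanded polystyrene = ln(223.1/153.1)/(2π×0.038×1.86) = 0.8479 K/W
R_outer film = 1/(h_o·2πr_oL) = 1/(25.7×2π×0.2231×1.86) = 0.01492 K/W
R_total = 2.214 K/W
Q = ΔT/R_total = 108/2.214
Q = 48.8 W
T_interface = T_inner − Q·ΣR(inner→interface) = 115 − 48.8×1.351

T ≈ 49.1 °C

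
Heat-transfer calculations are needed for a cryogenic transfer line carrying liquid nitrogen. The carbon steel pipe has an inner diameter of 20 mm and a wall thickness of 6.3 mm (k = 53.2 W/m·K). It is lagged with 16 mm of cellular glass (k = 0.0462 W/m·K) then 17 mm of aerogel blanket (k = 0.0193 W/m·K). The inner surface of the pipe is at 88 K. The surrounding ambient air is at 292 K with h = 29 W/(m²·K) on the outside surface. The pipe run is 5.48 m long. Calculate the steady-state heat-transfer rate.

Q ≈ 188 W

Cylindrical conduction, so R = ln(r₂/r₁)/(2πkL) per layer, in series:
R_carbon steel pipe wall = ln(16.3/10)/(2π×53.2×5.48) = 2.667×10^-4 K/W
R_cellular glass = ln(32.3/16.3)/(2π×0.0462×5.48) = 0.4299 K/W
R_aerogel blanket = ln(49.3/32.3)/(2π×0.0193×5.48) = 0.6363 K/W
R_outer film = 1/(h_o·2πr_oL) = 1/(29×2π×0.0493×5.48) = 0.02031 K/W
R_total = 1.087 K/W
Q = ΔT/R_total = 204/1.087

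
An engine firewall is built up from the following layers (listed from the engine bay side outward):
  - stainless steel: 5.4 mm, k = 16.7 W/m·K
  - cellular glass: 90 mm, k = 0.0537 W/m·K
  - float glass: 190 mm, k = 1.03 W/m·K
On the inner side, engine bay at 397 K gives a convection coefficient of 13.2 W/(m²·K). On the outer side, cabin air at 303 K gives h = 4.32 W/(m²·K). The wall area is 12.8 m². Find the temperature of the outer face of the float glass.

T ≈ 313 K

Thermal resistances in series:
R_inner film = 1/(h_i·A) = 1/(13.2×12.8) = 0.005919 K/W
R_stainless steel = L/(kA) = 0.0054/(16.7×12.8) = 2.526×10^-5 K/W
R_cellular glass = L/(kA) = 0.09/(0.0537×12.8) = 0.1309 K/W
R_float glass = L/(kA) = 0.19/(1.03×12.8) = 0.01441 K/W
R_outer film = 1/(h_o·A) = 1/(4.32×12.8) = 0.01808 K/W
R_total = 0.1694 K/W;  Q = ΔT/R_total = 94/0.1694 = 555 W
T_interface = T_inner − Q·ΣR(inner→interface) = 397 − 555×0.1513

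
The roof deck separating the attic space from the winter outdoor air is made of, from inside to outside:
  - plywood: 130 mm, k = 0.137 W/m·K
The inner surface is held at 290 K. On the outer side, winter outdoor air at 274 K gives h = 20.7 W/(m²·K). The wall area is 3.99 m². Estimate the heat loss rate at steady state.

Series thermal resistances:
R_plywood = L/(kA) = 0.13/(0.137×3.99) = 0.2378 K/W
R_outer film = 1/(h_o·A) = 1/(20.7×3.99) = 0.01211 K/W
R_total = 0.2499 K/W
Q = ΔT / R_total = 16 / 0.2499

Q ≈ 64 W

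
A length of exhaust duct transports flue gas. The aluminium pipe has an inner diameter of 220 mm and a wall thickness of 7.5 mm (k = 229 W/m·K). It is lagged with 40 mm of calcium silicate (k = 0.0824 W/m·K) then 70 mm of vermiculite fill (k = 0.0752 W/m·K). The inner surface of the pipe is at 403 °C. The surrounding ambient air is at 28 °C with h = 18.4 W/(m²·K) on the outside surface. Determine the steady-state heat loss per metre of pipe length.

Treating each annulus and film as a series resistance:
R_aluminium pipe wall = ln(117.5/110)/(2π×229×1) = 4.584×10^-5 K/W
R_calcium silicate = ln(157.5/117.5)/(2π×0.0824×1) = 0.5659 K/W
R_vermiculite fill = ln(227.5/157.5)/(2π×0.0752×1) = 0.7783 K/W
R_outer film = 1/(h_o·2πr_oL) = 1/(18.4×2π×0.2275×1) = 0.03802 K/W
R_total = 1.382 K/W
Q = ΔT/R_total = 375/1.382

q′ ≈ 271 W/m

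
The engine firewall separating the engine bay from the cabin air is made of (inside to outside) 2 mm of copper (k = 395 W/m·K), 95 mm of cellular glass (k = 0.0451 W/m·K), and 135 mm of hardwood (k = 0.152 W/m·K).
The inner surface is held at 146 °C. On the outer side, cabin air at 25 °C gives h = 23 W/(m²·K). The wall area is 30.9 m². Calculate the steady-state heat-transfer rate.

Q ≈ 1230 W

Series thermal resistances:
R_copper = L/(kA) = 0.002/(395×30.9) = 1.639×10^-7 K/W
R_cellular glass = L/(kA) = 0.095/(0.0451×30.9) = 0.06817 K/W
R_hardwood = L/(kA) = 0.135/(0.152×30.9) = 0.02874 K/W
R_outer film = 1/(h_o·A) = 1/(23×30.9) = 0.001407 K/W
R_total = 0.09832 K/W
Q = ΔT / R_total = 121 / 0.09832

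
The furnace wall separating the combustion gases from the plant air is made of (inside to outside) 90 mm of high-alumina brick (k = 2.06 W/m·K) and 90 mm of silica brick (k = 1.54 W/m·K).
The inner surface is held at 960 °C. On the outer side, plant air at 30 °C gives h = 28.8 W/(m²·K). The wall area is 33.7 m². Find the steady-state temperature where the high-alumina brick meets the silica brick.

T ≈ 663 °C

Series thermal resistances:
R_high-alumina brick = L/(kA) = 0.09/(2.06×33.7) = 0.001296 K/W
R_silica brick = L/(kA) = 0.09/(1.54×33.7) = 0.001734 K/W
R_outer film = 1/(h_o·A) = 1/(28.8×33.7) = 0.00103 K/W
R_total = 0.004061 K/W;  Q = ΔT/R_total = 930/0.004061 = 229000 W
T_interface = T_inner − Q·ΣR(inner→interface) = 960 − 229000×0.001296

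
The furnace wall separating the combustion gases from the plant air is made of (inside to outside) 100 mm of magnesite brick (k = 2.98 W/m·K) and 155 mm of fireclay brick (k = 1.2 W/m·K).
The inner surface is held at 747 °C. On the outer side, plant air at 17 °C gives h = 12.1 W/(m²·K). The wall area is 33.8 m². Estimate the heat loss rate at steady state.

Q ≈ 101000 W

Series thermal resistances:
R_magnesite brick = L/(kA) = 0.1/(2.98×33.8) = 9.928×10^-4 K/W
R_fireclay brick = L/(kA) = 0.155/(1.2×33.8) = 0.003821 K/W
R_outer film = 1/(h_o·A) = 1/(12.1×33.8) = 0.002445 K/W
R_total = 0.007259 K/W
Q = ΔT / R_total = 730 / 0.007259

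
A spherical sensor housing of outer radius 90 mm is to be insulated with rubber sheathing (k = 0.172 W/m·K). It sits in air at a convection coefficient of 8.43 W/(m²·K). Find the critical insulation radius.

For a sphere r_cr = 2k/h = 2×0.172/8.43
r_cr = 40.8 mm; since the bare radius (90 mm) is above r_cr, any added insulation will reduce heat loss.

r_cr ≈ 40.8 mm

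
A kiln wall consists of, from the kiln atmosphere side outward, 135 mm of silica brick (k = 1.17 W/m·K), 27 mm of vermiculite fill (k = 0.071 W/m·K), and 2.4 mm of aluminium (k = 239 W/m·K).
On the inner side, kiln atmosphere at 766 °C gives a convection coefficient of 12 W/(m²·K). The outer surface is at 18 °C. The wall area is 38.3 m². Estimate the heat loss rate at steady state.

Q ≈ 49500 W

Model the wall as resistances in series:
R_inner film = 1/(h_i·A) = 1/(12×38.3) = 0.002176 K/W
R_silica brick = L/(kA) = 0.135/(1.17×38.3) = 0.003013 K/W
R_vermiculite fill = L/(kA) = 0.027/(0.071×38.3) = 0.009929 K/W
R_aluminium = L/(kA) = 0.0024/(239×38.3) = 2.622×10^-7 K/W
R_total = 0.01512 K/W
Q = ΔT / R_total = 748 / 0.01512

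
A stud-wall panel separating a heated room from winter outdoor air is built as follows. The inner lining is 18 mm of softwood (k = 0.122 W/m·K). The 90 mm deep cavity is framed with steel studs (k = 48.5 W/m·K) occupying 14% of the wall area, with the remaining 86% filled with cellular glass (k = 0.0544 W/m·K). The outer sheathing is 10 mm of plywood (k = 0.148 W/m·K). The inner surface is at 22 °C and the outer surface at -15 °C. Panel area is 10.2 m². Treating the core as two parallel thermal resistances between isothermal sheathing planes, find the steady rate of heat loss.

Q ≈ 1650 W

Sheathing layers in series; stud and cavity paths in parallel between them.
R_inner = 0.018/(0.122×10.2) = 0.01446 K/W
R_stud  = 0.09/(48.5×0.14×10.2) = 0.001299 K/W
R_cav   = 0.09/(0.0544×0.86×10.2) = 0.1886 K/W
1/R_core = 1/R_stud + 1/R_cav → R_core = 0.001291 K/W
R_outer = 0.01/(0.148×10.2) = 0.006624 K/W
R_total = 0.02238 K/W
Q = ΔT/R_total = 37/0.02238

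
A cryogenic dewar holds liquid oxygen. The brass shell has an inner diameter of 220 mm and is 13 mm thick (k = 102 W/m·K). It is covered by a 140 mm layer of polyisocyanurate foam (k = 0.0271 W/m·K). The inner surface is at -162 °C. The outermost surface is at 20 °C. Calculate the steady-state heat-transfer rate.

Q ≈ 14.3 W

Radial (spherical) resistances in series:
R_brass shell = (1/0.11 − 1/0.123)/(4π×102) = 7.496×10^-4 K/W
R_polyisocyanurate foam = (1/0.123 − 1/0.263)/(4π×0.0271) = 12.71 K/W
R_total = 12.71 K/W
Q = ΔT/R_total = 182/12.71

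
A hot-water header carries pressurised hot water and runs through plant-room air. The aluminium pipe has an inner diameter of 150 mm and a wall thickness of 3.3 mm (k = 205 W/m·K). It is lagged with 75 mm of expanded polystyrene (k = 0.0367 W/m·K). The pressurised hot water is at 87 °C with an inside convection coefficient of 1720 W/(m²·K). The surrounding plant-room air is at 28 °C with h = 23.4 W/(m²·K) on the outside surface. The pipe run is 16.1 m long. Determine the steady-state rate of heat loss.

Radial resistances (cylindrical: R_cond = ln(r_o/r_i)/(2πkL), R_conv = 1/(h·2πrL)):
R_inner film = 1/(h_i·2πr₁L) = 1/(1720×2π×0.075×16.1) = 7.663×10^-5 K/W
R_aluminium pipe wall = ln(78.3/75)/(2π×205×16.1) = 2.076×10^-6 K/W
R_expanded polystyrene = ln(153.3/78.3)/(2π×0.0367×16.1) = 0.181 K/W
R_outer film = 1/(h_o·2πr_oL) = 1/(23.4×2π×0.1533×16.1) = 0.002756 K/W
R_total = 0.1838 K/W
Q = ΔT/R_total = 59/0.1838

Q ≈ 321 W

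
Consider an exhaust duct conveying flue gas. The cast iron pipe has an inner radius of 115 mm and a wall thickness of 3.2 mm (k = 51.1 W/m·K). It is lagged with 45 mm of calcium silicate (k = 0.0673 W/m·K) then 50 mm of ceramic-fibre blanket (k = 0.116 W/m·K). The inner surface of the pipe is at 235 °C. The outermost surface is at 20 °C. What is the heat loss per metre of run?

Treating each annulus and film as a series resistance:
R_cast iron pipe wall = ln(118.2/115)/(2π×51.1×1) = 8.548×10^-5 K/W
R_calcium silicate = ln(163.2/118.2)/(2π×0.0673×1) = 0.7629 K/W
R_ceramic-fibre blanket = ln(213.2/163.2)/(2π×0.116×1) = 0.3667 K/W
R_total = 1.13 K/W
Q = ΔT/R_total = 215/1.13

q′ ≈ 190 W/m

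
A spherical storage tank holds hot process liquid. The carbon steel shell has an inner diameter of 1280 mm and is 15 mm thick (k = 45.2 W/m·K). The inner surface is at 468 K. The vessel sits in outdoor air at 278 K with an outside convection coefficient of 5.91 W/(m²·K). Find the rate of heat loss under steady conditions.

For a spherical shell R = (1/r₁ − 1/r₂)/(4πk); film R = 1/(h·4πr²). In series:
R_carbon steel shell = (1/0.64 − 1/0.655)/(4π×45.2) = 6.3×10^-5 K/W
R_outer film = 1/(h·4πr_o²) = 1/(5.91×4π×0.655²) = 0.03138 K/W
R_total = 0.03145 K/W
Q = ΔT/R_total = 190/0.03145

Q ≈ 6040 W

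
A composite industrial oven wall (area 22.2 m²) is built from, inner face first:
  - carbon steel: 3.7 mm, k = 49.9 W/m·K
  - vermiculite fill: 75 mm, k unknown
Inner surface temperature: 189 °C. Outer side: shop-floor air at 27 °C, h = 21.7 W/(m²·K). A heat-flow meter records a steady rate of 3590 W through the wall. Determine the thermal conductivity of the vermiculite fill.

Series thermal resistances:
R_carbon steel = L/(kA) = 0.0037/(49.9×22.2) = 3.34×10^-6 K/W
R_outer film = 1/(h_o·A) = 1/(21.7×22.2) = 0.002076 K/W
Sum of known resistances R_other = 0.002079 K/W
Total R = ΔT/Q = 162/3590 = 0.04513 K/W
R_vermiculite fill = R_total − R_other = 0.04305 K/W
k = L/(R·A) = 0.075/(0.04305×22.2)

k ≈ 0.0785 W/(m·K)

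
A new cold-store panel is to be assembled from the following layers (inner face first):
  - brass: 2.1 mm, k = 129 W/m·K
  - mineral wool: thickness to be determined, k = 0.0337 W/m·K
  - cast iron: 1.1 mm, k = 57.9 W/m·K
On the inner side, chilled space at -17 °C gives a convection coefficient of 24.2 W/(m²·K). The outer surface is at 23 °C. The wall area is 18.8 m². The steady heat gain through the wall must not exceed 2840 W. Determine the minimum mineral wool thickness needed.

L ≈ 7.53 mm

Series thermal resistances:
R_inner film = 1/(h_i·A) = 1/(24.2×18.8) = 0.002198 K/W
R_brass = L/(kA) = 0.0021/(129×18.8) = 8.659×10^-7 K/W
R_cast iron = L/(kA) = 0.0011/(57.9×18.8) = 1.011×10^-6 K/W
Sum of the known resistances R_other = 0.0022 K/W
Required total resistance R_tot = ΔT/Q_allow = 40/2840 = 0.01408 K/W
R_mineral wool = R_tot − R_other = 0.01188 K/W
L = R·k·A = 0.01188×0.0337×18.8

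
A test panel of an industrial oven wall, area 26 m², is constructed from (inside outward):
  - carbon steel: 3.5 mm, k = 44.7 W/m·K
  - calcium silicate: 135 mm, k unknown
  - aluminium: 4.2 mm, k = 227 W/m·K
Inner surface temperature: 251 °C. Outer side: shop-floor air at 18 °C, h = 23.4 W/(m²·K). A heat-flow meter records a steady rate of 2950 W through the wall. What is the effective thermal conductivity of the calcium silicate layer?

Model the wall as resistances in series:
R_carbon steel = L/(kA) = 0.0035/(44.7×26) = 3.012×10^-6 K/W
R_aluminium = L/(kA) = 0.0042/(227×26) = 7.116×10^-7 K/W
R_outer film = 1/(h_o·A) = 1/(23.4×26) = 0.001644 K/W
Sum of known resistances R_other = 0.001647 K/W
Total R = ΔT/Q = 233/2950 = 0.07898 K/W
R_calcium silicate = R_total − R_other = 0.07734 K/W
k = L/(R·A) = 0.135/(0.07734×26)

k ≈ 0.0671 W/(m·K)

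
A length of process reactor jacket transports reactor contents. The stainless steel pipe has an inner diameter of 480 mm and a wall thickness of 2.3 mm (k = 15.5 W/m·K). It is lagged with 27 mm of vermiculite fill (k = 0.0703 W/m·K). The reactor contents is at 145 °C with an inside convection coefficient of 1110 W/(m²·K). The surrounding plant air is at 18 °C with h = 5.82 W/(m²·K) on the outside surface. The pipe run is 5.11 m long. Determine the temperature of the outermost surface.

T ≈ 55.8 °C

Cylindrical conduction, so R = ln(r₂/r₁)/(2πkL) per layer, in series:
R_inner film = 1/(h_i·2πr₁L) = 1/(1110×2π×0.24×5.11) = 1.169×10^-4 K/W
R_stainless steel pipe wall = ln(242.3/240)/(2π×15.5×5.11) = 1.917×10^-5 K/W
R_vermiculite fill = ln(269.3/242.3)/(2π×0.0703×5.11) = 0.04681 K/W
R_outer film = 1/(h_o·2πr_oL) = 1/(5.82×2π×0.2693×5.11) = 0.01987 K/W
R_total = 0.06682 K/W
Q = ΔT/R_total = 127/0.06682
Q = 1900 W
T_interface = T_inner − Q·ΣR(inner→interface) = 145 − 1900×0.04694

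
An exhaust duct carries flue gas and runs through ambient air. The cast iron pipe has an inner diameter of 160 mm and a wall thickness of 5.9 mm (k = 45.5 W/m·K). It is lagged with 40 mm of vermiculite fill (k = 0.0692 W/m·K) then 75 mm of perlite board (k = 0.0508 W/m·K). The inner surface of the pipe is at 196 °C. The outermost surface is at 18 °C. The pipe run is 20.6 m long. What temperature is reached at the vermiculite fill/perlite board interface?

T ≈ 129 °C

Treating each annulus and film as a series resistance:
R_cast iron pipe wall = ln(85.9/80)/(2π×45.5×20.6) = 1.208×10^-5 K/W
R_vermiculite fill = ln(125.9/85.9)/(2π×0.0692×20.6) = 0.04268 K/W
R_perlite board = ln(200.9/125.9)/(2π×0.0508×20.6) = 0.07107 K/W
R_total = 0.1138 K/W
Q = ΔT/R_total = 178/0.1138
Q = 1560 W
T_interface = T_inner − Q·ΣR(inner→interface) = 196 − 1560×0.0427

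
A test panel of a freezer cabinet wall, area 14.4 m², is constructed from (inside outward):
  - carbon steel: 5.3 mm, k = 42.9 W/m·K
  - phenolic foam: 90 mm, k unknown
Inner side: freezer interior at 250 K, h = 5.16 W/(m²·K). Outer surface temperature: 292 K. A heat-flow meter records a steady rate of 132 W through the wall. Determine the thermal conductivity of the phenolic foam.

k ≈ 0.0205 W/(m·K)

Thermal resistances in series:
R_inner film = 1/(h_i·A) = 1/(5.16×14.4) = 0.01346 K/W
R_carbon steel = L/(kA) = 0.0053/(42.9×14.4) = 8.579×10^-6 K/W
Sum of known resistances R_other = 0.01347 K/W
Total R = ΔT/Q = 42/132 = 0.3182 K/W
R_phenolic foam = R_total − R_other = 0.3047 K/W
k = L/(R·A) = 0.09/(0.3047×14.4)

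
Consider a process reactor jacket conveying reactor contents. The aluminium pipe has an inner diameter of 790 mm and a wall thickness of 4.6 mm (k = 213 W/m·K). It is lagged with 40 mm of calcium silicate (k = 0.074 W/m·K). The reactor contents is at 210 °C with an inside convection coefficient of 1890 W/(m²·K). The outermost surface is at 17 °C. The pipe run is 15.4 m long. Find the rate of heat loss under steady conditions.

For a radial system each layer contributes R = ln(r_out/r_in)/(2πkL); films add R = 1/(hA).
R_inner film = 1/(h_i·2πr₁L) = 1/(1890×2π×0.395×15.4) = 1.384×10^-5 K/W
R_aluminium pipe wall = ln(399.6/395)/(2π×213×15.4) = 5.618×10^-7 K/W
R_calcium silicate = ln(439.6/399.6)/(2π×0.074×15.4) = 0.01332 K/W
R_total = 0.01334 K/W
Q = ΔT/R_total = 193/0.01334

Q ≈ 14500 W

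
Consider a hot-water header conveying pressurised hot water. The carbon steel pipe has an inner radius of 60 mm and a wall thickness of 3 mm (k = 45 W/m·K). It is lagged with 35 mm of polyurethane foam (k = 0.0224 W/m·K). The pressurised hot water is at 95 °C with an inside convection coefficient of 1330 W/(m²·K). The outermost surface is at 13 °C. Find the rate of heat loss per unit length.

For a radial system each layer contributes R = ln(r_out/r_in)/(2πkL); films add R = 1/(hA).
R_inner film = 1/(h_i·2πr₁L) = 1/(1330×2π×0.06×1) = 0.001994 K/W
R_carbon steel pipe wall = ln(63/60)/(2π×45×1) = 1.726×10^-4 K/W
R_polyurethane foam = ln(98/63)/(2π×0.0224×1) = 3.139 K/W
R_total = 3.141 K/W
Q = ΔT/R_total = 82/3.141

q′ ≈ 26.1 W/m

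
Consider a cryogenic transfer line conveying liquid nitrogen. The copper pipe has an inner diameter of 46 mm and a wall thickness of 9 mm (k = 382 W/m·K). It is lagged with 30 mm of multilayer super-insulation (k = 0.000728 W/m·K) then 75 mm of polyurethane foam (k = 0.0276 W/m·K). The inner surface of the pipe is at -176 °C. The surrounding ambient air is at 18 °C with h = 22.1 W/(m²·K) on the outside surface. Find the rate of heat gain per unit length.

Treating each annulus and film as a series resistance:
R_copper pipe wall = ln(32/23)/(2π×382×1) = 1.376×10^-4 K/W
R_multilayer super-insulation = ln(62/32)/(2π×0.000728×1) = 144.6 K/W
R_polyurethane foam = ln(137/62)/(2π×0.0276×1) = 4.572 K/W
R_outer film = 1/(h_o·2πr_oL) = 1/(22.1×2π×0.137×1) = 0.05257 K/W
R_total = 149.2 K/W
Q = ΔT/R_total = 194/149.2

q′ ≈ 1.3 W/m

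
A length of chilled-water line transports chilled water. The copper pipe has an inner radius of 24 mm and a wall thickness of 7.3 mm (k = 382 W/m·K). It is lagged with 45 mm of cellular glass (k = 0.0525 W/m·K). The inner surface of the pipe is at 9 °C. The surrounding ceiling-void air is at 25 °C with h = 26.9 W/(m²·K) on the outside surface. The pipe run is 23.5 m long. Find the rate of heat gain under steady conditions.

Q ≈ 135 W

Per-layer cylindrical resistances, series-summed:
R_copper pipe wall = ln(31.3/24)/(2π×382×23.5) = 4.708×10^-6 K/W
R_cellular glass = ln(76.3/31.3)/(2π×0.0525×23.5) = 0.1149 K/W
R_outer film = 1/(h_o·2πr_oL) = 1/(26.9×2π×0.0763×23.5) = 0.0033 K/W
R_total = 0.1183 K/W
Q = ΔT/R_total = 16/0.1183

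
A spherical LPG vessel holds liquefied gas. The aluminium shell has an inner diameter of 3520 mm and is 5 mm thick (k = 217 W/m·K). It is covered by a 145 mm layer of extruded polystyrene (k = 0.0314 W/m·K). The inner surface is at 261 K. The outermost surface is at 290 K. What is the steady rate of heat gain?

Q ≈ 266 W

Radial (spherical) resistances in series:
R_aluminium shell = (1/1.76 − 1/1.765)/(4π×217) = 5.903×10^-7 K/W
R_extruded polystyrene = (1/1.765 − 1/1.91)/(4π×0.0314) = 0.109 K/W
R_total = 0.109 K/W
Q = ΔT/R_total = 29/0.109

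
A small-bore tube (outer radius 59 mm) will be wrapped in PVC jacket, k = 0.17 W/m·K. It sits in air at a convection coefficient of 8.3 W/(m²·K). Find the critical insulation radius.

For a cylinder r_cr = k/h = 0.17/8.3
r_cr = 20.5 mm; since the bare radius (59 mm) is above r_cr, any added insulation will reduce heat loss.

r_cr ≈ 20.5 mm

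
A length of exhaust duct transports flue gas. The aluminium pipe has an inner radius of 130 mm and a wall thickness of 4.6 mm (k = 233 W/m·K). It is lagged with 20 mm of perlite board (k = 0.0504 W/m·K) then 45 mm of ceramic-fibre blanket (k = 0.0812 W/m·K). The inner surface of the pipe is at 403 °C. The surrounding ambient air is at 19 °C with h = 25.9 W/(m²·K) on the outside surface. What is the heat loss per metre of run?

q′ ≈ 396 W/m

Treating each annulus and film as a series resistance:
R_aluminium pipe wall = ln(134.6/130)/(2π×233×1) = 2.375×10^-5 K/W
R_perlite board = ln(154.6/134.6)/(2π×0.0504×1) = 0.4375 K/W
R_ceramic-fibre blanket = ln(199.6/154.6)/(2π×0.0812×1) = 0.5007 K/W
R_outer film = 1/(h_o·2πr_oL) = 1/(25.9×2π×0.1996×1) = 0.03079 K/W
R_total = 0.969 K/W
Q = ΔT/R_total = 384/0.969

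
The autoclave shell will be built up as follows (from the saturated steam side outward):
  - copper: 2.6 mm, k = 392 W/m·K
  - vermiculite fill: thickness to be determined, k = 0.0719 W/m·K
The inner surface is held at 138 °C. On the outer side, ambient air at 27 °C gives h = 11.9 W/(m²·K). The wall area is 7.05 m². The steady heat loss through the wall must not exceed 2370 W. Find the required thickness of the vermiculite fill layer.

L ≈ 17.7 mm

Series thermal resistances:
R_copper = L/(kA) = 0.0026/(392×7.05) = 9.408×10^-7 K/W
R_outer film = 1/(h_o·A) = 1/(11.9×7.05) = 0.01192 K/W
Sum of the known resistances R_other = 0.01192 K/W
Required total resistance R_tot = ΔT/Q_allow = 111/2370 = 0.04684 K/W
R_vermiculite fill = R_tot − R_other = 0.03491 K/W
L = R·k·A = 0.03491×0.0719×7.05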